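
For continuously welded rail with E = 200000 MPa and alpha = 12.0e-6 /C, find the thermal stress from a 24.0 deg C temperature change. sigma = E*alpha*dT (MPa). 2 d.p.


sigma = E * alpha * dT
sigma = 200000 * 12.0e-6 * 24.0
sigma = 2.4 * 24.0
sigma = 57.60 MPa

57.60


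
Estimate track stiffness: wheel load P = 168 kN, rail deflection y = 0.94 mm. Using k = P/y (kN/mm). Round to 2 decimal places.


Track stiffness k = P / y
k = 168 / 0.94
k = 178.72 kN/mm

178.72


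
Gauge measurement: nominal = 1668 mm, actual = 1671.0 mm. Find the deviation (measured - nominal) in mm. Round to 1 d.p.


Deviation = measured - nominal
Deviation = 1671.0 - 1668
Deviation = 3.0 mm

3.0


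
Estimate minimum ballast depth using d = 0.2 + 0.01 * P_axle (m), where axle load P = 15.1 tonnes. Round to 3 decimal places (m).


d = 0.2 + 0.01 * 15.1
d = 0.2 + 0.151
d = 0.351 m

0.351


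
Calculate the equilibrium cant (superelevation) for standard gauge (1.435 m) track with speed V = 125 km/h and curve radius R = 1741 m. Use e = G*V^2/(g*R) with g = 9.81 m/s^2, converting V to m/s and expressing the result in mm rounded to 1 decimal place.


Convert speed: V = 125 / 3.6 = 34.7222 m/s
Apply formula: e = 1.435 * 34.7222^2 / (9.81 * 1741)
e = 1.435 * 1205.6327 / 17079.21
e = 0.101298 m = 101.3 mm

101.3


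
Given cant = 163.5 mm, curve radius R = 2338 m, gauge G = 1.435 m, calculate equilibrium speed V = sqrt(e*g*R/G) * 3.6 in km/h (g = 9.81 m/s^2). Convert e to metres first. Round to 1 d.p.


Convert cant: e = 163.5 mm = 0.1635 m
V_ms = sqrt(0.1635 * 9.81 * 2338 / 1.435)
V_ms = sqrt(2613.240439) = 51.1199 m/s
V = 51.1199 * 3.6 = 184.0 km/h

184.0


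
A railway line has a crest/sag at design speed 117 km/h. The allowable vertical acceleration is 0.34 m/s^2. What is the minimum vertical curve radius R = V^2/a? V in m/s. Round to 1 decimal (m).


Convert speed: V = 117 / 3.6 = 32.5 m/s
V^2 = 1056.25 m^2/s^2
R_v = 1056.25 / 0.34
R_v = 3106.6 m

3106.6


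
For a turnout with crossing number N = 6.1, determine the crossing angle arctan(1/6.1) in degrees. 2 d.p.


1/N = 1/6.1 = 0.163934
angle = arctan(0.163934) = 0.162489 rad
angle = 0.162489 * 180/pi = 9.31 degrees

9.31


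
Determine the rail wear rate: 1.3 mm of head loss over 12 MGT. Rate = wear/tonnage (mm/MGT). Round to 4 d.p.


Wear rate = total wear / cumulative tonnage
Rate = 1.3 / 12
Rate = 0.1083 mm/MGT

0.1083


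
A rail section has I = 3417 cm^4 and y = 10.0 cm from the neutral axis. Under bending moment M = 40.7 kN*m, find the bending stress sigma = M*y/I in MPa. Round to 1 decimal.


Convert units:
M = 40.7 kN*m = 40700000 N*mm
y = 10.0 cm = 100 mm
I = 3417 cm^4 = 34170000 mm^4
sigma = 40700000 * 100 / 34170000
sigma = 119.1 MPa

119.1


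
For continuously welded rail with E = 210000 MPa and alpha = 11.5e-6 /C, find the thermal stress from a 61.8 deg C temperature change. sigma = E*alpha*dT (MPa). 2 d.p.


sigma = E * alpha * dT
sigma = 210000 * 11.5e-6 * 61.8
sigma = 2.415 * 61.8
sigma = 149.25 MPa

149.25


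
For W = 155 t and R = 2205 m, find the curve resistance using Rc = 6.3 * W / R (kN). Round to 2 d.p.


Rc = 6.3 * W / R
Rc = 6.3 * 155 / 2205
Rc = 976.5 / 2205
Rc = 0.44 kN

0.44


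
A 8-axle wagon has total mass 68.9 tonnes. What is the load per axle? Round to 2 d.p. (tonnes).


Load per axle = total weight / number of axles
Load = 68.9 / 8
Load = 8.61 tonnes

8.61


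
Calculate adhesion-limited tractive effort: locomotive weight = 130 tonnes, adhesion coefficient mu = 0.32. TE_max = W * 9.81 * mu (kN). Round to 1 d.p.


TE_max = W * g * mu
TE_max = 130 * 9.81 * 0.32
TE_max = 1275.3 * 0.32
TE_max = 408.1 kN

408.1


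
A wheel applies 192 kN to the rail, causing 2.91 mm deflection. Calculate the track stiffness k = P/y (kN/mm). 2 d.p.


Track stiffness k = P / y
k = 192 / 2.91
k = 65.98 kN/mm

65.98


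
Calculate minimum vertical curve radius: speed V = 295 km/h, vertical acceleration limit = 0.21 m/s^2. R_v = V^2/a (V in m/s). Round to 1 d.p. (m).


Convert speed: V = 295 / 3.6 = 81.9444 m/s
V^2 = 6714.892 m^2/s^2
R_v = 6714.892 / 0.21
R_v = 31975.7 m

31975.7


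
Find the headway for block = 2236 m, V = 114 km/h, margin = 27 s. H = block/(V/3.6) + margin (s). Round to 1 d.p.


V = 114 / 3.6 = 31.6667 m/s
Block traversal time = 2236 / 31.6667 = 70.6105 s
Headway = 70.6105 + 27
Headway = 97.6 s

97.6


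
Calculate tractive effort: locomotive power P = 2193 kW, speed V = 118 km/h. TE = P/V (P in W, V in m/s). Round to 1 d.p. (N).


Convert: P = 2193 kW = 2193000 W
V = 118 / 3.6 = 32.7778 m/s
TE = 2193000 / 32.7778
TE = 66905.1 N

66905.1


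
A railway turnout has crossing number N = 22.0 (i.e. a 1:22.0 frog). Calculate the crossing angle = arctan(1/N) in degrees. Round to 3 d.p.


1/N = 1/22.0 = 0.045455
angle = arctan(0.045455) = 0.045423 rad
angle = 0.045423 * 180/pi = 2.603 degrees

2.603


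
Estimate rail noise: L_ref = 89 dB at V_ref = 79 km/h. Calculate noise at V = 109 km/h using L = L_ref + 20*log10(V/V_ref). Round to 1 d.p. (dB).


V/V_ref = 109 / 79 = 1.379747
log10(1.379747) = 0.139799
20 * 0.139799 = 2.796
L = 89 + 2.796 = 91.8 dB

91.8


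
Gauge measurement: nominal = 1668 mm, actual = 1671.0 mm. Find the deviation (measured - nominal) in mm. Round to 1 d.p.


Deviation = measured - nominal
Deviation = 1671.0 - 1668
Deviation = 3.0 mm

3.0


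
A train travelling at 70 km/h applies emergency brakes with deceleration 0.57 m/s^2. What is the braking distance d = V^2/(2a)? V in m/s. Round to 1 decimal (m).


Convert speed: V = 70 / 3.6 = 19.4444 m/s
V^2 = 378.0864
d = 378.0864 / (2 * 0.57)
d = 378.0864 / 1.14
d = 331.7 m

331.7


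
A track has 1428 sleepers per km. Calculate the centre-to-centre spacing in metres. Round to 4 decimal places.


Spacing = 1000 m / number of sleepers
Spacing = 1000 / 1428
Spacing = 0.7003 m

0.7003


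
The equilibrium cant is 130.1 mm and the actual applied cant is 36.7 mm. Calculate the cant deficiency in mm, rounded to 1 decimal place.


Cant deficiency = equilibrium cant - actual cant
CD = 130.1 - 36.7
CD = 93.4 mm

93.4


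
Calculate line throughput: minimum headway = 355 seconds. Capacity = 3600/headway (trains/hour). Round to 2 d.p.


Capacity = 3600 / headway
Capacity = 3600 / 355
Capacity = 10.14 trains/hour

10.14


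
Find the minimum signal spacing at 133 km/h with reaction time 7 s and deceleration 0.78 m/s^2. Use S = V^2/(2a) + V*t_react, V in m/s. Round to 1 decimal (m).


V = 133 / 3.6 = 36.9444 m/s
Braking distance = 36.9444^2 / (2*0.78) = 874.9308 m
Sighting distance = 36.9444 * 7 = 258.6111 m
S = 874.9308 + 258.6111 = 1133.5 m

1133.5


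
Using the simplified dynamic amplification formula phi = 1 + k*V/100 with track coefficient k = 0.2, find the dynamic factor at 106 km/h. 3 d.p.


phi = 1 + k * V / 100
phi = 1 + 0.2 * 106 / 100
phi = 1 + 0.212
phi = 1.212

1.212


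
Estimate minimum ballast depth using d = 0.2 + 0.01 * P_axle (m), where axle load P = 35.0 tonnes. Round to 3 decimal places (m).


d = 0.2 + 0.01 * 35.0
d = 0.2 + 0.35
d = 0.550 m

0.550


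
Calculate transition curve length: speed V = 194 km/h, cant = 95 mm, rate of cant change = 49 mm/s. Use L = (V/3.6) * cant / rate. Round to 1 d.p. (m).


Convert speed: V = 194 / 3.6 = 53.8889 m/s
L = 53.8889 * 95 / 49
L = 5119.4444 / 49
L = 104.5 m

104.5


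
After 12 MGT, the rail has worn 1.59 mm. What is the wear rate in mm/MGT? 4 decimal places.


Wear rate = total wear / cumulative tonnage
Rate = 1.59 / 12
Rate = 0.1325 mm/MGT

0.1325


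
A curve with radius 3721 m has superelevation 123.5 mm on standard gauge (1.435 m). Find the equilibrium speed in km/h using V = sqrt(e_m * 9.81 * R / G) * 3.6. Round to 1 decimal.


Convert cant: e = 123.5 mm = 0.1235 m
V_ms = sqrt(0.1235 * 9.81 * 3721 / 1.435)
V_ms = sqrt(3141.548247) = 56.0495 m/s
V = 56.0495 * 3.6 = 201.8 km/h

201.8


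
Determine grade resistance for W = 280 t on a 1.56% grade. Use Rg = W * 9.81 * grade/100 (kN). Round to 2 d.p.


Rg = W * 9.81 * grade / 100
Rg = 280 * 9.81 * 1.56 / 100
Rg = 2746.8 * 0.0156
Rg = 42.85 kN

42.85


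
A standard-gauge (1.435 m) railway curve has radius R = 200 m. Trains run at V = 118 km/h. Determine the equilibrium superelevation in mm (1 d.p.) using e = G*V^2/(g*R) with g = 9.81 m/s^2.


Convert speed: V = 118 / 3.6 = 32.7778 m/s
Apply formula: e = 1.435 * 32.7778^2 / (9.81 * 200)
e = 1.435 * 1074.3827 / 1962.0
e = 0.7858 m = 785.8 mm

785.8


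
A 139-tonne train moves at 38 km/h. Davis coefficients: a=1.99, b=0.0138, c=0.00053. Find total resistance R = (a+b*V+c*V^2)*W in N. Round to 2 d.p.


b*V = 0.0138 * 38 = 0.5244
c*V^2 = 0.00053 * 1444 = 0.76532
R_per_t = 1.99 + 0.5244 + 0.76532 = 3.27972 N/t
R_total = 3.27972 * 139 = 455.88 N

455.88


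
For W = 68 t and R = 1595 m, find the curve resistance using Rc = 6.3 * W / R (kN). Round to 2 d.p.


Rc = 6.3 * W / R
Rc = 6.3 * 68 / 1595
Rc = 428.4 / 1595
Rc = 0.27 kN

0.27


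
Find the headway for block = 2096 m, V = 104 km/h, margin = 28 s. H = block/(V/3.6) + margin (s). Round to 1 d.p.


V = 104 / 3.6 = 28.8889 m/s
Block traversal time = 2096 / 28.8889 = 72.5538 s
Headway = 72.5538 + 28
Headway = 100.6 s

100.6


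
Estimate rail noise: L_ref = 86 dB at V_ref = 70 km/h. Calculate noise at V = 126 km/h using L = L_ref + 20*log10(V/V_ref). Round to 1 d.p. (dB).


V/V_ref = 126 / 70 = 1.8
log10(1.8) = 0.255273
20 * 0.255273 = 5.1055
L = 86 + 5.1055 = 91.1 dB

91.1


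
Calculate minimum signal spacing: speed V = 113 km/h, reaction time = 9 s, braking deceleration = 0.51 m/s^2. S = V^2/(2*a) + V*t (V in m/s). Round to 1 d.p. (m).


V = 113 / 3.6 = 31.3889 m/s
Braking distance = 31.3889^2 / (2*0.51) = 965.9435 m
Sighting distance = 31.3889 * 9 = 282.5 m
S = 965.9435 + 282.5 = 1248.4 m

1248.4


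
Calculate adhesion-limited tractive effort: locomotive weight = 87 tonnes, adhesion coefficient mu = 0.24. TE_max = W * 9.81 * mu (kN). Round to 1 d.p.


TE_max = W * g * mu
TE_max = 87 * 9.81 * 0.24
TE_max = 853.47 * 0.24
TE_max = 204.8 kN

204.8


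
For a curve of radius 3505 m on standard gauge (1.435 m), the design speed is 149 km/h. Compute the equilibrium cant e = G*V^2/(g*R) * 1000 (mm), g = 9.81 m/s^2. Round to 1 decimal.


Convert speed: V = 149 / 3.6 = 41.3889 m/s
Apply formula: e = 1.435 * 41.3889^2 / (9.81 * 3505)
e = 1.435 * 1713.0401 / 34384.05
e = 0.071493 m = 71.5 mm

71.5


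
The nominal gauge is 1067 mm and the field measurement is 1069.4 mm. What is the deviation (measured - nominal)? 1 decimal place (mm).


Deviation = measured - nominal
Deviation = 1069.4 - 1067
Deviation = 2.4 mm

2.4


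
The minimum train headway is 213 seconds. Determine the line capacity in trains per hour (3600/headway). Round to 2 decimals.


Capacity = 3600 / headway
Capacity = 3600 / 213
Capacity = 16.90 trains/hour

16.90


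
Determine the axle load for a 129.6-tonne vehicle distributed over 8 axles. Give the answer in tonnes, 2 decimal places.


Load per axle = total weight / number of axles
Load = 129.6 / 8
Load = 16.20 tonnes

16.20


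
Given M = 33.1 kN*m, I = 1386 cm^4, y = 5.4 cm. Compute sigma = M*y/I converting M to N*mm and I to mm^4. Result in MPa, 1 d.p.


Convert units:
M = 33.1 kN*m = 33100000 N*mm
y = 5.4 cm = 54 mm
I = 1386 cm^4 = 13860000 mm^4
sigma = 33100000 * 54 / 13860000
sigma = 129.0 MPa

129.0


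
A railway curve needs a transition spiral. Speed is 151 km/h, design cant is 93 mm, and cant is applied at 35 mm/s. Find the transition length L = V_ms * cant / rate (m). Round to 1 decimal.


Convert speed: V = 151 / 3.6 = 41.9444 m/s
L = 41.9444 * 93 / 35
L = 3900.8333 / 35
L = 111.5 m

111.5


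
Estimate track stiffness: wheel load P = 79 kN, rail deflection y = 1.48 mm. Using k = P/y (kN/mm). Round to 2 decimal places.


Track stiffness k = P / y
k = 79 / 1.48
k = 53.38 kN/mm

53.38


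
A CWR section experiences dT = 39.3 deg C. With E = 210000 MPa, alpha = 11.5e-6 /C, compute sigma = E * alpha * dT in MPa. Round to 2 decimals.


sigma = E * alpha * dT
sigma = 210000 * 11.5e-6 * 39.3
sigma = 2.415 * 39.3
sigma = 94.91 MPa

94.91


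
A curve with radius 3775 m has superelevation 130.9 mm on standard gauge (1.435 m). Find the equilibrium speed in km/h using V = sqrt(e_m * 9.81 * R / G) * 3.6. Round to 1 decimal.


Convert cant: e = 130.9 mm = 0.1309 m
V_ms = sqrt(0.1309 * 9.81 * 3775 / 1.435)
V_ms = sqrt(3378.10939) = 58.1215 m/s
V = 58.1215 * 3.6 = 209.2 km/h

209.2


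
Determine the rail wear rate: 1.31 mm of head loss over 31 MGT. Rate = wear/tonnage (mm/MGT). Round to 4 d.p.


Wear rate = total wear / cumulative tonnage
Rate = 1.31 / 31
Rate = 0.0423 mm/MGT

0.0423


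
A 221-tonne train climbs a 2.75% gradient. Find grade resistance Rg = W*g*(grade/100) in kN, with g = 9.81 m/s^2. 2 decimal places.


Rg = W * 9.81 * grade / 100
Rg = 221 * 9.81 * 2.75 / 100
Rg = 2168.01 * 0.0275
Rg = 59.62 kN

59.62


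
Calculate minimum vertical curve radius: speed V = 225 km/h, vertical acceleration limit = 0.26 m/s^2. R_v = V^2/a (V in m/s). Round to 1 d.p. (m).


Convert speed: V = 225 / 3.6 = 62.5 m/s
V^2 = 3906.25 m^2/s^2
R_v = 3906.25 / 0.26
R_v = 15024.0 m

15024.0


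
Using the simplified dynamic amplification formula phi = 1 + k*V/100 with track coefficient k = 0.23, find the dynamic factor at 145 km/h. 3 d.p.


phi = 1 + k * V / 100
phi = 1 + 0.23 * 145 / 100
phi = 1 + 0.3335
phi = 1.334

1.334


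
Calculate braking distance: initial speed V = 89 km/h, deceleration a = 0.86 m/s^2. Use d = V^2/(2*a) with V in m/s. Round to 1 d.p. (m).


Convert speed: V = 89 / 3.6 = 24.7222 m/s
V^2 = 611.1883
d = 611.1883 / (2 * 0.86)
d = 611.1883 / 1.72
d = 355.3 m

355.3


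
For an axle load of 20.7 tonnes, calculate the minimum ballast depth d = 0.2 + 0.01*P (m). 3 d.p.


d = 0.2 + 0.01 * 20.7
d = 0.2 + 0.207
d = 0.407 m

0.407


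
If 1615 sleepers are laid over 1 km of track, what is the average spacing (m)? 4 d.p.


Spacing = 1000 m / number of sleepers
Spacing = 1000 / 1615
Spacing = 0.6192 m

0.6192


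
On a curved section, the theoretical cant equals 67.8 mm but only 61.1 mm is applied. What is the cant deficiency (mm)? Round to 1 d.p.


Cant deficiency = equilibrium cant - actual cant
CD = 67.8 - 61.1
CD = 6.7 mm

6.7


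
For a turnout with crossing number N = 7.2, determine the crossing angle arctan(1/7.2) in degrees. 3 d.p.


1/N = 1/7.2 = 0.138889
angle = arctan(0.138889) = 0.138006 rad
angle = 0.138006 * 180/pi = 7.907 degrees

7.907


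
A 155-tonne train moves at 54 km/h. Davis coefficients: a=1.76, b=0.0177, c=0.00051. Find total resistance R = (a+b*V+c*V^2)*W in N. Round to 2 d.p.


b*V = 0.0177 * 54 = 0.9558
c*V^2 = 0.00051 * 2916 = 1.48716
R_per_t = 1.76 + 0.9558 + 1.48716 = 4.20296 N/t
R_total = 4.20296 * 155 = 651.46 N

651.46


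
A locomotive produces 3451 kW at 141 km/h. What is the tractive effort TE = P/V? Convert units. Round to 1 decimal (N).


Convert: P = 3451 kW = 3451000 W
V = 141 / 3.6 = 39.1667 m/s
TE = 3451000 / 39.1667
TE = 88110.6 N

88110.6


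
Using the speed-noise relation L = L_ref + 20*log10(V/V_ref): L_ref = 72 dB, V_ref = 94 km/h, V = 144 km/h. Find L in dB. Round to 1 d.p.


V/V_ref = 144 / 94 = 1.531915
log10(1.531915) = 0.185235
20 * 0.185235 = 3.7047
L = 72 + 3.7047 = 75.7 dB

75.7


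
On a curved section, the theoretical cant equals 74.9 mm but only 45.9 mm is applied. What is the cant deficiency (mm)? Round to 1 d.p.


Cant deficiency = equilibrium cant - actual cant
CD = 74.9 - 45.9
CD = 29.0 mm

29.0


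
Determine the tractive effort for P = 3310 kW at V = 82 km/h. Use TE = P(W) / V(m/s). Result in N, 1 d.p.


Convert: P = 3310 kW = 3310000 W
V = 82 / 3.6 = 22.7778 m/s
TE = 3310000 / 22.7778
TE = 145317.1 N

145317.1


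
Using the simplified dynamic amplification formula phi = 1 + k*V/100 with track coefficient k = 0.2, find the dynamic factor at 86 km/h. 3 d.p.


phi = 1 + k * V / 100
phi = 1 + 0.2 * 86 / 100
phi = 1 + 0.172
phi = 1.172

1.172


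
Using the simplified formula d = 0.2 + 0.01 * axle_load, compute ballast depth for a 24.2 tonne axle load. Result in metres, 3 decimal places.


d = 0.2 + 0.01 * 24.2
d = 0.2 + 0.242
d = 0.442 m

0.442


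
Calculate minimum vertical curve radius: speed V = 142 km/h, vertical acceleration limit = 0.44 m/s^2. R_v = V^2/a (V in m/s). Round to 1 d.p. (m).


Convert speed: V = 142 / 3.6 = 39.4444 m/s
V^2 = 1555.8642 m^2/s^2
R_v = 1555.8642 / 0.44
R_v = 3536.1 m

3536.1


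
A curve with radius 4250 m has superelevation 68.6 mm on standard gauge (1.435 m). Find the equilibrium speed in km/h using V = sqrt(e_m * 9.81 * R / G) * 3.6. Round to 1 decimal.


Convert cant: e = 68.6 mm = 0.0686 m
V_ms = sqrt(0.0686 * 9.81 * 4250 / 1.435)
V_ms = sqrt(1993.104878) = 44.6442 m/s
V = 44.6442 * 3.6 = 160.7 km/h

160.7


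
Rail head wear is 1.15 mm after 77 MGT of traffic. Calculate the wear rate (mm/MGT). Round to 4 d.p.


Wear rate = total wear / cumulative tonnage
Rate = 1.15 / 77
Rate = 0.0149 mm/MGT

0.0149


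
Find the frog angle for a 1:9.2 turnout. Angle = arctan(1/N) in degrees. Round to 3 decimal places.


1/N = 1/9.2 = 0.108696
angle = arctan(0.108696) = 0.108271 rad
angle = 0.108271 * 180/pi = 6.203 degrees

6.203


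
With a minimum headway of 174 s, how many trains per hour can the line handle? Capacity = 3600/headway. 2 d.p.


Capacity = 3600 / headway
Capacity = 3600 / 174
Capacity = 20.69 trains/hour

20.69


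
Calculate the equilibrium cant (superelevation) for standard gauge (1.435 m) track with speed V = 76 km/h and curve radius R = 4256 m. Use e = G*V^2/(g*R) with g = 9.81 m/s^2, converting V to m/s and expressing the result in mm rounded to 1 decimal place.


Convert speed: V = 76 / 3.6 = 21.1111 m/s
Apply formula: e = 1.435 * 21.1111^2 / (9.81 * 4256)
e = 1.435 * 445.679 / 41751.36
e = 0.015318 m = 15.3 mm

15.3


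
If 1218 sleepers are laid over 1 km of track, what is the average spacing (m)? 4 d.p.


Spacing = 1000 m / number of sleepers
Spacing = 1000 / 1218
Spacing = 0.8210 m

0.8210


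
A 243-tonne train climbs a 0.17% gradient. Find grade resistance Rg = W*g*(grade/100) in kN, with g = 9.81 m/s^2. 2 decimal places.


Rg = W * 9.81 * grade / 100
Rg = 243 * 9.81 * 0.17 / 100
Rg = 2383.83 * 0.0017
Rg = 4.05 kN

4.05


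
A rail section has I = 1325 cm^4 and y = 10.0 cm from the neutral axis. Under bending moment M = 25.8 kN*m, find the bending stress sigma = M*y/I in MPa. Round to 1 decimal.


Convert units:
M = 25.8 kN*m = 25800000 N*mm
y = 10.0 cm = 100 mm
I = 1325 cm^4 = 13250000 mm^4
sigma = 25800000 * 100 / 13250000
sigma = 194.7 MPa

194.7


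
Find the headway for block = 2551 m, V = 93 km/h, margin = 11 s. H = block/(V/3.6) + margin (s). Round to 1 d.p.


V = 93 / 3.6 = 25.8333 m/s
Block traversal time = 2551 / 25.8333 = 98.7484 s
Headway = 98.7484 + 11
Headway = 109.7 s

109.7


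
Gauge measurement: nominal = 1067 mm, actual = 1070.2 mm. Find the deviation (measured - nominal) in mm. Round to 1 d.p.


Deviation = measured - nominal
Deviation = 1070.2 - 1067
Deviation = 3.2 mm

3.2


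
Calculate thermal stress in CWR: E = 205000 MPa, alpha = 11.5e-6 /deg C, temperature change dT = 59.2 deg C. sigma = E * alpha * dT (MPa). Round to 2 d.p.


sigma = E * alpha * dT
sigma = 205000 * 11.5e-6 * 59.2
sigma = 2.3575 * 59.2
sigma = 139.56 MPa

139.56


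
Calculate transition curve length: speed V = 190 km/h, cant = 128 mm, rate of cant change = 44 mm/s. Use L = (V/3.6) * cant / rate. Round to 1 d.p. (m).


Convert speed: V = 190 / 3.6 = 52.7778 m/s
L = 52.7778 * 128 / 44
L = 6755.5556 / 44
L = 153.5 m

153.5


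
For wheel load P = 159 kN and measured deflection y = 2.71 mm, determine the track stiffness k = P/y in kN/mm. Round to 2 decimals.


Track stiffness k = P / y
k = 159 / 2.71
k = 58.67 kN/mm

58.67


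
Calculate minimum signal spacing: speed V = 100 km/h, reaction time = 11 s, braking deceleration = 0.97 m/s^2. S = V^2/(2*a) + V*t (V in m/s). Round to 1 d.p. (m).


V = 100 / 3.6 = 27.7778 m/s
Braking distance = 27.7778^2 / (2*0.97) = 397.7345 m
Sighting distance = 27.7778 * 11 = 305.5556 m
S = 397.7345 + 305.5556 = 703.3 m

703.3


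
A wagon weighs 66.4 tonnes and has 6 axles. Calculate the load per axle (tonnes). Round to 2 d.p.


Load per axle = total weight / number of axles
Load = 66.4 / 6
Load = 11.07 tonnes

11.07


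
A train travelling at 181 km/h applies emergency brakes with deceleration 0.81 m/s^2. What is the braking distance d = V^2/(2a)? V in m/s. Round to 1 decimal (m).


Convert speed: V = 181 / 3.6 = 50.2778 m/s
V^2 = 2527.8549
d = 2527.8549 / (2 * 0.81)
d = 2527.8549 / 1.62
d = 1560.4 m

1560.4


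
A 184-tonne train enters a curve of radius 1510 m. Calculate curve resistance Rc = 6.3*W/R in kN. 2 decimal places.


Rc = 6.3 * W / R
Rc = 6.3 * 184 / 1510
Rc = 1159.2 / 1510
Rc = 0.77 kN

0.77


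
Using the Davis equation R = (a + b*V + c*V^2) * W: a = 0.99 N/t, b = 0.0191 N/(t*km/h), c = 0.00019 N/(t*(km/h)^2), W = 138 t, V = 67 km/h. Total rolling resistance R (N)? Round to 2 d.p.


b*V = 0.0191 * 67 = 1.2797
c*V^2 = 0.00019 * 4489 = 0.85291
R_per_t = 0.99 + 1.2797 + 0.85291 = 3.12261 N/t
R_total = 3.12261 * 138 = 430.92 N

430.92


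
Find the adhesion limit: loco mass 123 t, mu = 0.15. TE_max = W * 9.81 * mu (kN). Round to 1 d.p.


TE_max = W * g * mu
TE_max = 123 * 9.81 * 0.15
TE_max = 1206.63 * 0.15
TE_max = 181.0 kN

181.0


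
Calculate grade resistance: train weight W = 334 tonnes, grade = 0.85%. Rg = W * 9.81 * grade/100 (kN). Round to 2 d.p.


Rg = W * 9.81 * grade / 100
Rg = 334 * 9.81 * 0.85 / 100
Rg = 3276.54 * 0.0085
Rg = 27.85 kN

27.85


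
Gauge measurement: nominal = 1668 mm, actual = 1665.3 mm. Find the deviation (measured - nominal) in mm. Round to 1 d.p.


Deviation = measured - nominal
Deviation = 1665.3 - 1668
Deviation = -2.7 mm

-2.7


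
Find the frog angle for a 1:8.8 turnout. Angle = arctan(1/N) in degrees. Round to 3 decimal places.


1/N = 1/8.8 = 0.113636
angle = arctan(0.113636) = 0.113151 rad
angle = 0.113151 * 180/pi = 6.483 degrees

6.483


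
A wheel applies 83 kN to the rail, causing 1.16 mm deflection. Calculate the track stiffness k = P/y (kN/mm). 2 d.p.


Track stiffness k = P / y
k = 83 / 1.16
k = 71.55 kN/mm

71.55


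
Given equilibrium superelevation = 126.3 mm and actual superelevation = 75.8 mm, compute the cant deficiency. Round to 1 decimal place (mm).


Cant deficiency = equilibrium cant - actual cant
CD = 126.3 - 75.8
CD = 50.5 mm

50.5


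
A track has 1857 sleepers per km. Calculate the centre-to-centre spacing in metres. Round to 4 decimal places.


Spacing = 1000 m / number of sleepers
Spacing = 1000 / 1857
Spacing = 0.5385 m

0.5385


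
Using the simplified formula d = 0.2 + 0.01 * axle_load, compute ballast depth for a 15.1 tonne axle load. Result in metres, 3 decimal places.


d = 0.2 + 0.01 * 15.1
d = 0.2 + 0.151
d = 0.351 m

0.351


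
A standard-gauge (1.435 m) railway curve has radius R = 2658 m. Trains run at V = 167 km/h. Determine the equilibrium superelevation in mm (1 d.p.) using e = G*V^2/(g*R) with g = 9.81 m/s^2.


Convert speed: V = 167 / 3.6 = 46.3889 m/s
Apply formula: e = 1.435 * 46.3889^2 / (9.81 * 2658)
e = 1.435 * 2151.929 / 26074.98
e = 0.118428 m = 118.4 mm

118.4


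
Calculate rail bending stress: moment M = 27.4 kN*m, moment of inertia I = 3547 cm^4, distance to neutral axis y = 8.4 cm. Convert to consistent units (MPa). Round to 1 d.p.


Convert units:
M = 27.4 kN*m = 27400000 N*mm
y = 8.4 cm = 84 mm
I = 3547 cm^4 = 35470000 mm^4
sigma = 27400000 * 84 / 35470000
sigma = 64.9 MPa

64.9


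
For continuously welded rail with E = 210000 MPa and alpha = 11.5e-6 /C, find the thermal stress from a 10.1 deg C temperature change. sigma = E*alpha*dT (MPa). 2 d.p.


sigma = E * alpha * dT
sigma = 210000 * 11.5e-6 * 10.1
sigma = 2.415 * 10.1
sigma = 24.39 MPa

24.39


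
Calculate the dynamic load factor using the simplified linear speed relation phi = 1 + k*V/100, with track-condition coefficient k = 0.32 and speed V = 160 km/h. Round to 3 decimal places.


phi = 1 + k * V / 100
phi = 1 + 0.32 * 160 / 100
phi = 1 + 0.512
phi = 1.512

1.512


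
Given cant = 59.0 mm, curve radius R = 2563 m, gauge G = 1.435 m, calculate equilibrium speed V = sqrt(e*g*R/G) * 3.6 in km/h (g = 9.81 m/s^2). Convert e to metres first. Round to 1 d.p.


Convert cant: e = 59.0 mm = 0.0590 m
V_ms = sqrt(0.0590 * 9.81 * 2563 / 1.435)
V_ms = sqrt(1033.75524) = 32.1521 m/s
V = 32.1521 * 3.6 = 115.7 km/h

115.7


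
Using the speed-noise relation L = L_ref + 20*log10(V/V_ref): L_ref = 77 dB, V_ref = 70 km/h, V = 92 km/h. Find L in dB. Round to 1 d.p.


V/V_ref = 92 / 70 = 1.314286
log10(1.314286) = 0.11869
20 * 0.11869 = 2.3738
L = 77 + 2.3738 = 79.4 dB

79.4


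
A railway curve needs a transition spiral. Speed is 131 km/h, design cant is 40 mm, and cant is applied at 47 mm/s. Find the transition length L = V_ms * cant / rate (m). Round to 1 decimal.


Convert speed: V = 131 / 3.6 = 36.3889 m/s
L = 36.3889 * 40 / 47
L = 1455.5556 / 47
L = 31.0 m

31.0


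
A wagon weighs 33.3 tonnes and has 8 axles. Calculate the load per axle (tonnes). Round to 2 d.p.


Load per axle = total weight / number of axles
Load = 33.3 / 8
Load = 4.16 tonnes

4.16


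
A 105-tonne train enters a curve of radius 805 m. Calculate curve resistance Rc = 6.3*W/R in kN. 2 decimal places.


Rc = 6.3 * W / R
Rc = 6.3 * 105 / 805
Rc = 661.5 / 805
Rc = 0.82 kN

0.82


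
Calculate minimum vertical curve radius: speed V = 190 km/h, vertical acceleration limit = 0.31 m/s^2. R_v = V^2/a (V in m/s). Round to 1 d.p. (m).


Convert speed: V = 190 / 3.6 = 52.7778 m/s
V^2 = 2785.4938 m^2/s^2
R_v = 2785.4938 / 0.31
R_v = 8985.5 m

8985.5


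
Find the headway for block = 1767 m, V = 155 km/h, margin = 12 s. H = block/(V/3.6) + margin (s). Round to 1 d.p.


V = 155 / 3.6 = 43.0556 m/s
Block traversal time = 1767 / 43.0556 = 41.04 s
Headway = 41.04 + 12
Headway = 53.0 s

53.0


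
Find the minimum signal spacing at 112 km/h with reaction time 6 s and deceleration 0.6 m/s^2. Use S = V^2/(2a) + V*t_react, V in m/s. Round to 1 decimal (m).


V = 112 / 3.6 = 31.1111 m/s
Braking distance = 31.1111^2 / (2*0.6) = 806.5844 m
Sighting distance = 31.1111 * 6 = 186.6667 m
S = 806.5844 + 186.6667 = 993.3 m

993.3


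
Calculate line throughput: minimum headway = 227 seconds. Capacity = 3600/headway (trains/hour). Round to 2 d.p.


Capacity = 3600 / headway
Capacity = 3600 / 227
Capacity = 15.86 trains/hour

15.86


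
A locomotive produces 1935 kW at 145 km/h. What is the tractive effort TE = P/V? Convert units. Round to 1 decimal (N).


Convert: P = 1935 kW = 1935000 W
V = 145 / 3.6 = 40.2778 m/s
TE = 1935000 / 40.2778
TE = 48041.4 N

48041.4


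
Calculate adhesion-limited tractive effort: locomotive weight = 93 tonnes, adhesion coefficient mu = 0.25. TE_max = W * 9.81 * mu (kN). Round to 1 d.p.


TE_max = W * g * mu
TE_max = 93 * 9.81 * 0.25
TE_max = 912.33 * 0.25
TE_max = 228.1 kN

228.1


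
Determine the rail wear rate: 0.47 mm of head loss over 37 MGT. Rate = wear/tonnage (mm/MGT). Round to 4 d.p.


Wear rate = total wear / cumulative tonnage
Rate = 0.47 / 37
Rate = 0.0127 mm/MGT

0.0127


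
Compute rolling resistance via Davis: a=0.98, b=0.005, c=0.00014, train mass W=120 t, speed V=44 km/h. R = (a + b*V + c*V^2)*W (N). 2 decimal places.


b*V = 0.005 * 44 = 0.22
c*V^2 = 0.00014 * 1936 = 0.27104
R_per_t = 0.98 + 0.22 + 0.27104 = 1.47104 N/t
R_total = 1.47104 * 120 = 176.52 N

176.52


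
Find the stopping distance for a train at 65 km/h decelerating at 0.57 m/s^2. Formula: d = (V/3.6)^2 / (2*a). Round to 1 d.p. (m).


Convert speed: V = 65 / 3.6 = 18.0556 m/s
V^2 = 326.0031
d = 326.0031 / (2 * 0.57)
d = 326.0031 / 1.14
d = 286.0 m

286.0


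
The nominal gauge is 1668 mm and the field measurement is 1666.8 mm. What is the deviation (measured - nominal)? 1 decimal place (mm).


Deviation = measured - nominal
Deviation = 1666.8 - 1668
Deviation = -1.2 mm

-1.2


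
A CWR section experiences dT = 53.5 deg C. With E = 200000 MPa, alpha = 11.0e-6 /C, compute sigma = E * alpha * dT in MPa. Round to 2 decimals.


sigma = E * alpha * dT
sigma = 200000 * 11.0e-6 * 53.5
sigma = 2.2 * 53.5
sigma = 117.70 MPa

117.70


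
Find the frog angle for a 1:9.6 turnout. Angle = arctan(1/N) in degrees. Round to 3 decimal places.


1/N = 1/9.6 = 0.104167
angle = arctan(0.104167) = 0.103792 rad
angle = 0.103792 * 180/pi = 5.947 degrees

5.947


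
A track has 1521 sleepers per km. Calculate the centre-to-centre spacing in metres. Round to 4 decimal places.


Spacing = 1000 m / number of sleepers
Spacing = 1000 / 1521
Spacing = 0.6575 m

0.6575


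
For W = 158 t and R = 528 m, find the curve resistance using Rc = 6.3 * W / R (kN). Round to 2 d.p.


Rc = 6.3 * W / R
Rc = 6.3 * 158 / 528
Rc = 995.4 / 528
Rc = 1.89 kN

1.89


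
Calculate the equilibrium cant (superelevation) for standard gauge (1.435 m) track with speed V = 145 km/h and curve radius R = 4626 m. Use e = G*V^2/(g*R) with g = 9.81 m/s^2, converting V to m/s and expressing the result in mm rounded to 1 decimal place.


Convert speed: V = 145 / 3.6 = 40.2778 m/s
Apply formula: e = 1.435 * 40.2778^2 / (9.81 * 4626)
e = 1.435 * 1622.2994 / 45381.06
e = 0.051299 m = 51.3 mm

51.3


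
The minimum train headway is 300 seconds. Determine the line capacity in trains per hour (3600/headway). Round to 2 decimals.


Capacity = 3600 / headway
Capacity = 3600 / 300
Capacity = 12.00 trains/hour

12.00


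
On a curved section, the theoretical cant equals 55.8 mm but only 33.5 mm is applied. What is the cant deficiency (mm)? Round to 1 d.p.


Cant deficiency = equilibrium cant - actual cant
CD = 55.8 - 33.5
CD = 22.3 mm

22.3


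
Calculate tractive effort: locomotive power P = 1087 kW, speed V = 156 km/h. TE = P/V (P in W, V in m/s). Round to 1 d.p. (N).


Convert: P = 1087 kW = 1087000 W
V = 156 / 3.6 = 43.3333 m/s
TE = 1087000 / 43.3333
TE = 25084.6 N

25084.6


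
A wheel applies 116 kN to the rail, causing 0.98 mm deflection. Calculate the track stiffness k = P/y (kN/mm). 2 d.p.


Track stiffness k = P / y
k = 116 / 0.98
k = 118.37 kN/mm

118.37


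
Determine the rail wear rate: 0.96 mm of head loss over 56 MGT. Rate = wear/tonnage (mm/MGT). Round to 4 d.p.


Wear rate = total wear / cumulative tonnage
Rate = 0.96 / 56
Rate = 0.0171 mm/MGT

0.0171


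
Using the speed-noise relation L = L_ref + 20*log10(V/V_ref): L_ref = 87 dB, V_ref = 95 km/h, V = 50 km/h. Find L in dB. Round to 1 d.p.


V/V_ref = 50 / 95 = 0.526316
log10(0.526316) = -0.278754
20 * -0.278754 = -5.5751
L = 87 + -5.5751 = 81.4 dB

81.4


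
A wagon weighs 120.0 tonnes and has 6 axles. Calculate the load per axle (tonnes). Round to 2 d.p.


Load per axle = total weight / number of axles
Load = 120.0 / 6
Load = 20.00 tonnes

20.00


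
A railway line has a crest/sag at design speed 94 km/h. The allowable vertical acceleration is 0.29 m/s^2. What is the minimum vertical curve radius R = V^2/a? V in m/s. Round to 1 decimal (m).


Convert speed: V = 94 / 3.6 = 26.1111 m/s
V^2 = 681.7901 m^2/s^2
R_v = 681.7901 / 0.29
R_v = 2351.0 m

2351.0


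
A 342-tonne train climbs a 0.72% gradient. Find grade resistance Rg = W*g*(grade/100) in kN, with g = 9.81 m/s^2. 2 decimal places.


Rg = W * 9.81 * grade / 100
Rg = 342 * 9.81 * 0.72 / 100
Rg = 3355.02 * 0.0072
Rg = 24.16 kN

24.16


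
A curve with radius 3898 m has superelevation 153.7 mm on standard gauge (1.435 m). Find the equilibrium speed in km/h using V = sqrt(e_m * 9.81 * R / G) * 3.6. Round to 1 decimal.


Convert cant: e = 153.7 mm = 0.1537 m
V_ms = sqrt(0.1537 * 9.81 * 3898 / 1.435)
V_ms = sqrt(4095.744046) = 63.998 m/s
V = 63.998 * 3.6 = 230.4 km/h

230.4


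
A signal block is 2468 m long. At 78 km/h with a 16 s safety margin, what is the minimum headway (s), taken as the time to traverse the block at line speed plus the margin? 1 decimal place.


V = 78 / 3.6 = 21.6667 m/s
Block traversal time = 2468 / 21.6667 = 113.9077 s
Headway = 113.9077 + 16
Headway = 129.9 s

129.9


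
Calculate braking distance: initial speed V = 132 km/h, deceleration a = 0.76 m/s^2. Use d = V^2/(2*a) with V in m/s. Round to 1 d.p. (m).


Convert speed: V = 132 / 3.6 = 36.6667 m/s
V^2 = 1344.4444
d = 1344.4444 / (2 * 0.76)
d = 1344.4444 / 1.52
d = 884.5 m

884.5


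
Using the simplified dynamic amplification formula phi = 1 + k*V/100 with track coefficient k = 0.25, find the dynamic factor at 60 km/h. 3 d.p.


phi = 1 + k * V / 100
phi = 1 + 0.25 * 60 / 100
phi = 1 + 0.15
phi = 1.150

1.150


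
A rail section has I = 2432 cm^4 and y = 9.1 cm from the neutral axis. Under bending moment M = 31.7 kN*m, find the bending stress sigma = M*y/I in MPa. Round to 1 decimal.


Convert units:
M = 31.7 kN*m = 31700000 N*mm
y = 9.1 cm = 91 mm
I = 2432 cm^4 = 24320000 mm^4
sigma = 31700000 * 91 / 24320000
sigma = 118.6 MPa

118.6


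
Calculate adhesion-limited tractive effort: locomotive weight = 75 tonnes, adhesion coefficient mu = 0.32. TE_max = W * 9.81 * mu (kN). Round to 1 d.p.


TE_max = W * g * mu
TE_max = 75 * 9.81 * 0.32
TE_max = 735.75 * 0.32
TE_max = 235.4 kN

235.4


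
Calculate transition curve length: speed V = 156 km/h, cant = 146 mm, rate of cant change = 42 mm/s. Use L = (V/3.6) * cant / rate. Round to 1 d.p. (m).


Convert speed: V = 156 / 3.6 = 43.3333 m/s
L = 43.3333 * 146 / 42
L = 6326.6667 / 42
L = 150.6 m

150.6


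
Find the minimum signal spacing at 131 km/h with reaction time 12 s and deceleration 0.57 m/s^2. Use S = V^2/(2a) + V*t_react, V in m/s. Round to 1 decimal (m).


V = 131 / 3.6 = 36.3889 m/s
Braking distance = 36.3889^2 / (2*0.57) = 1161.5362 m
Sighting distance = 36.3889 * 12 = 436.6667 m
S = 1161.5362 + 436.6667 = 1598.2 m

1598.2


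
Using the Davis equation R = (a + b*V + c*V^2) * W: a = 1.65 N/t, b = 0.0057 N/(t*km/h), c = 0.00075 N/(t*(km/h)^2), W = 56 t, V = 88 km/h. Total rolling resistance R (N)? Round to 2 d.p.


b*V = 0.0057 * 88 = 0.5016
c*V^2 = 0.00075 * 7744 = 5.808
R_per_t = 1.65 + 0.5016 + 5.808 = 7.9596 N/t
R_total = 7.9596 * 56 = 445.74 N

445.74


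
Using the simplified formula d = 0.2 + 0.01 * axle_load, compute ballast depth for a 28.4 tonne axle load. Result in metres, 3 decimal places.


d = 0.2 + 0.01 * 28.4
d = 0.2 + 0.284
d = 0.484 m

0.484


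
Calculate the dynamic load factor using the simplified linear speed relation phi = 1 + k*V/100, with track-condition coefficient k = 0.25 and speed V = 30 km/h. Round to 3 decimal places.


phi = 1 + k * V / 100
phi = 1 + 0.25 * 30 / 100
phi = 1 + 0.075
phi = 1.075

1.075


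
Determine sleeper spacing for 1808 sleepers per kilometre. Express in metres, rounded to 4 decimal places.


Spacing = 1000 m / number of sleepers
Spacing = 1000 / 1808
Spacing = 0.5531 m

0.5531


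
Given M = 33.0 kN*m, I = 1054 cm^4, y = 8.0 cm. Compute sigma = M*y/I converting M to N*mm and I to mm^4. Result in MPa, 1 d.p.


Convert units:
M = 33.0 kN*m = 33000000 N*mm
y = 8.0 cm = 80 mm
I = 1054 cm^4 = 10540000 mm^4
sigma = 33000000 * 80 / 10540000
sigma = 250.5 MPa

250.5


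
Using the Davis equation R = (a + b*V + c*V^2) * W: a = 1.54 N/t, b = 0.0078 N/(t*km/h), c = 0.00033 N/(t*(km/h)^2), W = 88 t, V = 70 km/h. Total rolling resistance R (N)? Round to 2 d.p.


b*V = 0.0078 * 70 = 0.546
c*V^2 = 0.00033 * 4900 = 1.617
R_per_t = 1.54 + 0.546 + 1.617 = 3.703 N/t
R_total = 3.703 * 88 = 325.86 N

325.86


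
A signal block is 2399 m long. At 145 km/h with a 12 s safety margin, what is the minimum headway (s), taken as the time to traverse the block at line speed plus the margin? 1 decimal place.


V = 145 / 3.6 = 40.2778 m/s
Block traversal time = 2399 / 40.2778 = 59.5614 s
Headway = 59.5614 + 12
Headway = 71.6 s

71.6


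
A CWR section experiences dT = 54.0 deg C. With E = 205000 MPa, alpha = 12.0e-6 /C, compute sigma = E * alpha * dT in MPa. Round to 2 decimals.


sigma = E * alpha * dT
sigma = 205000 * 12.0e-6 * 54.0
sigma = 2.46 * 54.0
sigma = 132.84 MPa

132.84


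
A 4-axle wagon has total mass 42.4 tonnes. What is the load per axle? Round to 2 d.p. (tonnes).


Load per axle = total weight / number of axles
Load = 42.4 / 4
Load = 10.60 tonnes

10.60


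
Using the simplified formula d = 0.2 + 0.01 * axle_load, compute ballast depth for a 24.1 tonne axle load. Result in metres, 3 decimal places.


d = 0.2 + 0.01 * 24.1
d = 0.2 + 0.241
d = 0.441 m

0.441


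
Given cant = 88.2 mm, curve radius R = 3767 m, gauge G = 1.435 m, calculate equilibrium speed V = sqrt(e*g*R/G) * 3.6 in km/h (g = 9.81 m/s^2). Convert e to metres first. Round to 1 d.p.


Convert cant: e = 88.2 mm = 0.0882 m
V_ms = sqrt(0.0882 * 9.81 * 3767 / 1.435)
V_ms = sqrt(2271.33562) = 47.6585 m/s
V = 47.6585 * 3.6 = 171.6 km/h

171.6


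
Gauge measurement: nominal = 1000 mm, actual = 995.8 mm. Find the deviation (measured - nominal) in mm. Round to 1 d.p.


Deviation = measured - nominal
Deviation = 995.8 - 1000
Deviation = -4.2 mm

-4.2


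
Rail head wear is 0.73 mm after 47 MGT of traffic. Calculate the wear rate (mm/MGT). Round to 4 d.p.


Wear rate = total wear / cumulative tonnage
Rate = 0.73 / 47
Rate = 0.0155 mm/MGT

0.0155


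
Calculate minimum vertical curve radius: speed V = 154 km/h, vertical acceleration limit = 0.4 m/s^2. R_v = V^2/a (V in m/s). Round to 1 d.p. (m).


Convert speed: V = 154 / 3.6 = 42.7778 m/s
V^2 = 1829.9383 m^2/s^2
R_v = 1829.9383 / 0.4
R_v = 4574.8 m

4574.8


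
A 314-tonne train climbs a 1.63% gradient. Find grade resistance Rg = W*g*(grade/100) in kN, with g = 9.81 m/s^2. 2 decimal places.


Rg = W * 9.81 * grade / 100
Rg = 314 * 9.81 * 1.63 / 100
Rg = 3080.34 * 0.0163
Rg = 50.21 kN

50.21


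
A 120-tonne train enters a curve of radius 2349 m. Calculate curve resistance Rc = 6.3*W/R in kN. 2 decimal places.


Rc = 6.3 * W / R
Rc = 6.3 * 120 / 2349
Rc = 756.0 / 2349
Rc = 0.32 kN

0.32


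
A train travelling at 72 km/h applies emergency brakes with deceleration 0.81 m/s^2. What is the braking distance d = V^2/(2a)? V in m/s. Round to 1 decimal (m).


Convert speed: V = 72 / 3.6 = 20.0 m/s
V^2 = 400.0
d = 400.0 / (2 * 0.81)
d = 400.0 / 1.62
d = 246.9 m

246.9


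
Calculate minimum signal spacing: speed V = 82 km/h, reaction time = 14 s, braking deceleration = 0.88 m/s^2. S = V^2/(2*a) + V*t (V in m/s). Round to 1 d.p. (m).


V = 82 / 3.6 = 22.7778 m/s
Braking distance = 22.7778^2 / (2*0.88) = 294.7882 m
Sighting distance = 22.7778 * 14 = 318.8889 m
S = 294.7882 + 318.8889 = 613.7 m

613.7


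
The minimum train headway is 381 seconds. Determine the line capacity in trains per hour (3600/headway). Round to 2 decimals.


Capacity = 3600 / headway
Capacity = 3600 / 381
Capacity = 9.45 trains/hour

9.45


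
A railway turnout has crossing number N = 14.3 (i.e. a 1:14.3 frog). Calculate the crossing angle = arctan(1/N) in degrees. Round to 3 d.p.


1/N = 1/14.3 = 0.06993
angle = arctan(0.06993) = 0.069816 rad
angle = 0.069816 * 180/pi = 4.000 degrees

4.000


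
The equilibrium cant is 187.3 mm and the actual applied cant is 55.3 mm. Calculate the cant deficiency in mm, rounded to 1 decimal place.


Cant deficiency = equilibrium cant - actual cant
CD = 187.3 - 55.3
CD = 132.0 mm

132.0


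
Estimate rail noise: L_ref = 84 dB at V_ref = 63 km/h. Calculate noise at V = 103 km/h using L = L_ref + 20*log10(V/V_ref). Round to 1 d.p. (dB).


V/V_ref = 103 / 63 = 1.634921
log10(1.634921) = 0.213497
20 * 0.213497 = 4.2699
L = 84 + 4.2699 = 88.3 dB

88.3
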